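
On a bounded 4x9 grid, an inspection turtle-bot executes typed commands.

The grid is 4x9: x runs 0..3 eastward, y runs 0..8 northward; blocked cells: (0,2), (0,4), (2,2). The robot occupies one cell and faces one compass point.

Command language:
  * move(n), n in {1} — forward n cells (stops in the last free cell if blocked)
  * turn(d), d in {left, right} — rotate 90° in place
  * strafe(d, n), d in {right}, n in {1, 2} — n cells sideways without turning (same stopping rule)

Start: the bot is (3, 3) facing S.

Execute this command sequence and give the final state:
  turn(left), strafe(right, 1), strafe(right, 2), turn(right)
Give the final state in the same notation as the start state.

from: (3, 3) facing S
step 1 (turn(left)): (3, 3) facing E
step 2 (strafe(right, 1)): (3, 2) facing E
step 3 (strafe(right, 2)): (3, 0) facing E
step 4 (turn(right)): (3, 0) facing S

(3, 0) facing S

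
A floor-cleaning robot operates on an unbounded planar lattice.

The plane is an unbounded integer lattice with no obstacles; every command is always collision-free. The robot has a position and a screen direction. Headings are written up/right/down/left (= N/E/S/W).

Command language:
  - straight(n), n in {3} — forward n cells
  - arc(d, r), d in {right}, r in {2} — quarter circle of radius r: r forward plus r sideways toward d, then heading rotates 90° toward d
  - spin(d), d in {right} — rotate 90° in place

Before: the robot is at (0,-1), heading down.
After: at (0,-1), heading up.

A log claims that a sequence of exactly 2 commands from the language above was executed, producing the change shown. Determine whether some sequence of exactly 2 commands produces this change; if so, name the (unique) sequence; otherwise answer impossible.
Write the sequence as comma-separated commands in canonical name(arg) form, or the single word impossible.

spin(right), spin(right)

key: parked at (0,-1) the whole time — nothing moves the robot
from: at (0,-1), heading down
t=1 spin(right) ⇒ at (0,-1), heading left
t=2 spin(right) ⇒ at (0,-1), heading up
no other 2-command option fits: unique.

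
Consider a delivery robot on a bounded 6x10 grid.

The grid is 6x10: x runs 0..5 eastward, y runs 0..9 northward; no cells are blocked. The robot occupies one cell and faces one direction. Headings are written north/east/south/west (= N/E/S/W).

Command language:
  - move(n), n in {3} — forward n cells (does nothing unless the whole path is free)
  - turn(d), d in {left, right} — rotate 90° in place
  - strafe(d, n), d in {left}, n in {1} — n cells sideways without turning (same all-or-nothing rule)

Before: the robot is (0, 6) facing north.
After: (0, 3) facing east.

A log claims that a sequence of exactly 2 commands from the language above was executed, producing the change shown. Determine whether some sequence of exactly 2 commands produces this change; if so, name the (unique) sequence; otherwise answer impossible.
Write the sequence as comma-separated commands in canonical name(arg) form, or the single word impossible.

all 16 sequences checked — none match.

impossible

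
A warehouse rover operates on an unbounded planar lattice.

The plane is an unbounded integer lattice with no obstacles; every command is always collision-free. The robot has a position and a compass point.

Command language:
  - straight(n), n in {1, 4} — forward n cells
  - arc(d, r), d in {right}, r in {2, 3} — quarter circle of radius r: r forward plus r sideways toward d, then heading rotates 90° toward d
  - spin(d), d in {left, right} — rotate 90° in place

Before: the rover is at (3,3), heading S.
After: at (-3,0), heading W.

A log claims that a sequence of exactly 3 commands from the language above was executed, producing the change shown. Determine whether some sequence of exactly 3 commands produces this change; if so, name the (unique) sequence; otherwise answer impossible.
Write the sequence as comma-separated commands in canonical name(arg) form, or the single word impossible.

straight(1), arc(right, 2), straight(4)

key: position moved to (-3,0) AND the heading swung to W — translation plus rotation needed
start: at (3,3), heading S
1. straight(1) → at (3,2), heading S
2. arc(right, 2) → at (1,0), heading W
3. straight(4) → at (-3,0), heading W
no other 3-command option fits: unique.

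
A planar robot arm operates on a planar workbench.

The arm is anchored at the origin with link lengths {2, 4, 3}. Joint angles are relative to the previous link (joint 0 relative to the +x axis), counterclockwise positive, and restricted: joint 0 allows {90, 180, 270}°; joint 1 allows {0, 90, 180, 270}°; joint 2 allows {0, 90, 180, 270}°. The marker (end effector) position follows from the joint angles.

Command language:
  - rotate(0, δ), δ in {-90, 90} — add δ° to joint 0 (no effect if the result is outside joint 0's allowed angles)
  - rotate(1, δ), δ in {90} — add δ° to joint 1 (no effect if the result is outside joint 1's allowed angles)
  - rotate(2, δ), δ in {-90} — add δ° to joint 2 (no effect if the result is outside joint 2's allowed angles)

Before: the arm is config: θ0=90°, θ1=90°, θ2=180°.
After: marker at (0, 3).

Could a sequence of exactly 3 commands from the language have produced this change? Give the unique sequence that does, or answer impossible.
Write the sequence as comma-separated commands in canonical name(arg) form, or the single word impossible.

rotate(1, 90), rotate(1, 90), rotate(1, 90)

initial: config: θ0=90°, θ1=90°, θ2=180°
step 1 (rotate(1, 90)): config: θ0=90°, θ1=180°, θ2=180°
step 2 (rotate(1, 90)): config: θ0=90°, θ1=270°, θ2=180°
step 3 (rotate(1, 90)): config: θ0=90°, θ1=0°, θ2=180°
no rival 3-sequence matches.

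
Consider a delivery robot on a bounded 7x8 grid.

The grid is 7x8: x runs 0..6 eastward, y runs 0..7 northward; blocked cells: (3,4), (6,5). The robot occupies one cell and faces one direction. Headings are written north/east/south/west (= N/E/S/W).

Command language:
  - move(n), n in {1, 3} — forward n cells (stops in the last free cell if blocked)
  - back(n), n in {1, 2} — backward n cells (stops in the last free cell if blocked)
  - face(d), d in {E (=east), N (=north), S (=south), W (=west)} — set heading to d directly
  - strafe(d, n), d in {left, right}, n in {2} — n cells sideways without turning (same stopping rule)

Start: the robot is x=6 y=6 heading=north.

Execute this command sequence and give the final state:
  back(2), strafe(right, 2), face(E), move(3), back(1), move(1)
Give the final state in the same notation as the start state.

x=6 y=6 heading=east

initial: x=6 y=6 heading=north
step 1 (back(2)): x=6 y=6 heading=north
step 2 (strafe(right, 2)): x=6 y=6 heading=north
step 3 (face(E)): x=6 y=6 heading=east
step 4 (move(3)): x=6 y=6 heading=east
step 5 (back(1)): x=5 y=6 heading=east
step 6 (move(1)): x=6 y=6 heading=east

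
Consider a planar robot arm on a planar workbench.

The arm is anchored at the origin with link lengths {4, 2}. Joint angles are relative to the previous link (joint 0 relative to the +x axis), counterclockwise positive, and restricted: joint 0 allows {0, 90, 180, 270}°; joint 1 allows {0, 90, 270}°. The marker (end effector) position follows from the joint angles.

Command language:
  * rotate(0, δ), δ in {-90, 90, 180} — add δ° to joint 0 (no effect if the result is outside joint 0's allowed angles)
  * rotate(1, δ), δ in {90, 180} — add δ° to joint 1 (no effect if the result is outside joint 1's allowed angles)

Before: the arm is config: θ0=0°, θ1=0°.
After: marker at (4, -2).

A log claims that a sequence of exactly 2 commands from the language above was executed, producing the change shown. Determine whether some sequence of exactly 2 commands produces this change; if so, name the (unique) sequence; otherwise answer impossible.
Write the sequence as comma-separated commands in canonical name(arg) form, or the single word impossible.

key: order matters: swapping rotate(1, 90) and rotate(1, 180) lands elsewhere
initial: config: θ0=0°, θ1=0°
1. rotate(1, 90) → config: θ0=0°, θ1=90°
2. rotate(1, 180) → config: θ0=0°, θ1=270°
all 25 alternatives checked — unique.

rotate(1, 90), rotate(1, 180)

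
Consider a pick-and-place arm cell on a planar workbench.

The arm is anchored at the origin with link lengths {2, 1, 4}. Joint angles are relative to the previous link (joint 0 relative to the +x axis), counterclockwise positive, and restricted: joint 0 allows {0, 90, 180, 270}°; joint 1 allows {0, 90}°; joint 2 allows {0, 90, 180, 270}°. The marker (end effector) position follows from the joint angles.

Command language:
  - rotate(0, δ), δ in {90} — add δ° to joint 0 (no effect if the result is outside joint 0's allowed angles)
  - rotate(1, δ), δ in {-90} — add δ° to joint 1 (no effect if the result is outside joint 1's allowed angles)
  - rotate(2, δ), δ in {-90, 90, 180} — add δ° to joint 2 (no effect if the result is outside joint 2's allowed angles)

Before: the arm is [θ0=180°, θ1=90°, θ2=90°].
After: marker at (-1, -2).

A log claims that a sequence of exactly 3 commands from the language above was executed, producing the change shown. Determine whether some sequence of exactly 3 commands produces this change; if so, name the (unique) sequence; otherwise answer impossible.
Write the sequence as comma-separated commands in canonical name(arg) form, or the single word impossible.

begin: [θ0=180°, θ1=90°, θ2=90°]
t=1 rotate(0, 90) ⇒ [θ0=270°, θ1=90°, θ2=90°]
t=2 rotate(0, 90) ⇒ [θ0=0°, θ1=90°, θ2=90°]
t=3 rotate(0, 90) ⇒ [θ0=90°, θ1=90°, θ2=90°]
all 125 alternatives checked — unique.

rotate(0, 90), rotate(0, 90), rotate(0, 90)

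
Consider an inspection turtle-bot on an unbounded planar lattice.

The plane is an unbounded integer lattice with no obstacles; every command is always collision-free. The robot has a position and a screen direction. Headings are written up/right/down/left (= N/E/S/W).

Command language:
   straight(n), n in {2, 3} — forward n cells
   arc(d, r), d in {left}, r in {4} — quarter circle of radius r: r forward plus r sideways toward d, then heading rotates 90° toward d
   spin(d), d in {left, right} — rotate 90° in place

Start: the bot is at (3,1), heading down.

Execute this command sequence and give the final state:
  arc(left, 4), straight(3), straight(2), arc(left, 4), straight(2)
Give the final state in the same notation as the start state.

start: at (3,1), heading down
[1] after arc(left, 4): at (7,-3), heading right
[2] after straight(3): at (10,-3), heading right
[3] after straight(2): at (12,-3), heading right
[4] after arc(left, 4): at (16,1), heading up
[5] after straight(2): at (16,3), heading up

at (16,3), heading up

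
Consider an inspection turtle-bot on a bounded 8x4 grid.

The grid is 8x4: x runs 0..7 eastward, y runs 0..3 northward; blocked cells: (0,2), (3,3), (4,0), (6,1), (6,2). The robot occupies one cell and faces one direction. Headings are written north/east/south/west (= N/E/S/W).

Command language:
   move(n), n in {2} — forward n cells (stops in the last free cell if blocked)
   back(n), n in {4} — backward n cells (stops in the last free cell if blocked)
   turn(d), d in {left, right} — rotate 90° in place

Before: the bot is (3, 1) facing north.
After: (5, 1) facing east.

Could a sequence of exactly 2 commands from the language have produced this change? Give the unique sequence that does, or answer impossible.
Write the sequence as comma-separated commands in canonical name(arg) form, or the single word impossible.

turn(right), move(2)

key: cell and facing (now E) both changed — the 2 commands mix motion and turning
t0: (3, 1) facing north
1. turn(right) → (3, 1) facing east
2. move(2) → (5, 1) facing east
no rival 2-sequence matches.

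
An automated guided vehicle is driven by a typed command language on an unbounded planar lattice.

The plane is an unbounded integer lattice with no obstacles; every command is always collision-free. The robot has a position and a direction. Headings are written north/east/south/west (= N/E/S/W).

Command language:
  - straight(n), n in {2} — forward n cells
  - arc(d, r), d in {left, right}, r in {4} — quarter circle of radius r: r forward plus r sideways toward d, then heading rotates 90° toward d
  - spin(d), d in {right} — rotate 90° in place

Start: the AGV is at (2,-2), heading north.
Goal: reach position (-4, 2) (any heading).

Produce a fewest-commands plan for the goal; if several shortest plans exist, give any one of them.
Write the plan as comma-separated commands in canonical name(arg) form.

initial: at (2,-2), heading north
t=1 arc(left, 4) ⇒ at (-2,2), heading west
t=2 straight(2) ⇒ at (-4,2), heading west
nothing shorter than 2 reaches the goal.

arc(left, 4), straight(2)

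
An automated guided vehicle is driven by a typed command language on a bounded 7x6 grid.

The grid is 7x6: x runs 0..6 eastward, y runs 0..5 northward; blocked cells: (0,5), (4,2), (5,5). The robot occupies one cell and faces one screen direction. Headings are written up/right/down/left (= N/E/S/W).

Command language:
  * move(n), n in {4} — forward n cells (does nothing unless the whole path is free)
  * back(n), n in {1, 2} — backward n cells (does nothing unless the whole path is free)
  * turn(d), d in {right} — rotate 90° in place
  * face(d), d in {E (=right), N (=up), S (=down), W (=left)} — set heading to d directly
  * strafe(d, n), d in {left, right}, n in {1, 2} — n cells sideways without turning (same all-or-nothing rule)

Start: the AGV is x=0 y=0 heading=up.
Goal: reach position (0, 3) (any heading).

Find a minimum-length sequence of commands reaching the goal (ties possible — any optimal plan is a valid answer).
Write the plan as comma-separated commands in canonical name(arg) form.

move(4), back(1)

from: x=0 y=0 heading=up
step 1 (move(4)): x=0 y=4 heading=up
step 2 (back(1)): x=0 y=3 heading=up
minimal: 2 command(s), checked below 2.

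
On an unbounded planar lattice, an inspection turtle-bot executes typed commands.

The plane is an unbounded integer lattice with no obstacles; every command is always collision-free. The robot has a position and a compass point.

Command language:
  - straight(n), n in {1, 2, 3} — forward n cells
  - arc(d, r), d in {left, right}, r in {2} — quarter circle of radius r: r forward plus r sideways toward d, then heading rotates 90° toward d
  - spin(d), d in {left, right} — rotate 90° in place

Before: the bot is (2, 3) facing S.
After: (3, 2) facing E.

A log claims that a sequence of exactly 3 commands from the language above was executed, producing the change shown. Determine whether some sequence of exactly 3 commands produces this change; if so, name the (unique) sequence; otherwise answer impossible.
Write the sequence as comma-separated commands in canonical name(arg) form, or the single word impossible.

straight(1), spin(left), straight(1)

key: cell and facing (now E) both changed — the 3 commands mix motion and turning
initial: (2, 3) facing S
[1] after straight(1): (2, 2) facing S
[2] after spin(left): (2, 2) facing E
[3] after straight(1): (3, 2) facing E
no other 3-command option fits: unique.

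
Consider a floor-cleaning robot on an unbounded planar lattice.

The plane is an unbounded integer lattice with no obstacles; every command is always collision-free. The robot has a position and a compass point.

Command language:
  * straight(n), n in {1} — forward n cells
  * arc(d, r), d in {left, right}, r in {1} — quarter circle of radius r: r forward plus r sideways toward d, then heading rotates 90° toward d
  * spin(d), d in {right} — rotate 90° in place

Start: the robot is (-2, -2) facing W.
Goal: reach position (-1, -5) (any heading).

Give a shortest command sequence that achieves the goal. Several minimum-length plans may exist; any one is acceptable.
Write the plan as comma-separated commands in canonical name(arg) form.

from: (-2, -2) facing W
[1] after arc(left, 1): (-3, -3) facing S
[2] after arc(left, 1): (-2, -4) facing E
[3] after arc(right, 1): (-1, -5) facing S
minimal: 3 command(s), checked below 3.

arc(left, 1), arc(left, 1), arc(right, 1)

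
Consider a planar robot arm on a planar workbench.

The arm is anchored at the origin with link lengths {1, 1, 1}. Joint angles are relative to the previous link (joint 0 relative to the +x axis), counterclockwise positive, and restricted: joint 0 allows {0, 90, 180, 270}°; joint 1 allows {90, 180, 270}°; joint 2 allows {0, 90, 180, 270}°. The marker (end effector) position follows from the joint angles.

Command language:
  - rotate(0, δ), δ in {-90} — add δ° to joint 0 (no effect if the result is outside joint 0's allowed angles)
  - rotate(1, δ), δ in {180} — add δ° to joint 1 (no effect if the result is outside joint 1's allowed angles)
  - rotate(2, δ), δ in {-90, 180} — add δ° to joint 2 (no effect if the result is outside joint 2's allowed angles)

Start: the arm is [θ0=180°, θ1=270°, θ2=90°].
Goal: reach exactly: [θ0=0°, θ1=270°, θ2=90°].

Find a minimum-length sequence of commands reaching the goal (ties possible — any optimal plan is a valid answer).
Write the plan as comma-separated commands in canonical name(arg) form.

initial: [θ0=180°, θ1=270°, θ2=90°]
step 1 (rotate(0, -90)): [θ0=90°, θ1=270°, θ2=90°]
step 2 (rotate(0, -90)): [θ0=0°, θ1=270°, θ2=90°]
nothing shorter than 2 reaches the goal.

rotate(0, -90), rotate(0, -90)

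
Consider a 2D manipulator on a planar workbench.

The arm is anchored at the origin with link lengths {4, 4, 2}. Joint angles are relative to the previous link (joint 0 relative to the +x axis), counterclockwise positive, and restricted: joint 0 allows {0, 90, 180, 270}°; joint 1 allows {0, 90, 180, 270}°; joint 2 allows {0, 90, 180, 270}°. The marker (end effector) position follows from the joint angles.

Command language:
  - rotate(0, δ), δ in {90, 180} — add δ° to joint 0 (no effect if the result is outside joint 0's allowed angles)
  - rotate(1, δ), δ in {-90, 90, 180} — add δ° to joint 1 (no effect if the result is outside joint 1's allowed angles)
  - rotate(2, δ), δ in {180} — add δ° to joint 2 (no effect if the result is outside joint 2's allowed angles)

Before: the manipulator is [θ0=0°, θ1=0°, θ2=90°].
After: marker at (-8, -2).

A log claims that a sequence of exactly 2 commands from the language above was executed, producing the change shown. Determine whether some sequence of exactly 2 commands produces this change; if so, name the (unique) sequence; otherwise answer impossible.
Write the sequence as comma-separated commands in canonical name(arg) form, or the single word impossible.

begin: [θ0=0°, θ1=0°, θ2=90°]
step 1 (rotate(0, 90)): [θ0=90°, θ1=0°, θ2=90°]
step 2 (rotate(0, 90)): [θ0=180°, θ1=0°, θ2=90°]
no other 2-command option fits: unique.

rotate(0, 90), rotate(0, 90)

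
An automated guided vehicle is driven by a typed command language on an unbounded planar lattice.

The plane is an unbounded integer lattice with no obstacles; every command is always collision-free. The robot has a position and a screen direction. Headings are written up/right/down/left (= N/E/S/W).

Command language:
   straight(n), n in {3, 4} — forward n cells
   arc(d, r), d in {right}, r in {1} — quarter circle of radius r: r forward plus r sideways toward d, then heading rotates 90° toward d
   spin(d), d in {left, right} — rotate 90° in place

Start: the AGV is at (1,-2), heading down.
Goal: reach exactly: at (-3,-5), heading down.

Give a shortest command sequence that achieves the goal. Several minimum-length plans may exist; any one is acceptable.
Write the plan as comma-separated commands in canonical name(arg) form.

begin: at (1,-2), heading down
[1] after straight(3): at (1,-5), heading down
[2] after spin(right): at (1,-5), heading left
[3] after straight(4): at (-3,-5), heading left
[4] after spin(left): at (-3,-5), heading down
nothing shorter than 4 reaches the goal.

straight(3), spin(right), straight(4), spin(left)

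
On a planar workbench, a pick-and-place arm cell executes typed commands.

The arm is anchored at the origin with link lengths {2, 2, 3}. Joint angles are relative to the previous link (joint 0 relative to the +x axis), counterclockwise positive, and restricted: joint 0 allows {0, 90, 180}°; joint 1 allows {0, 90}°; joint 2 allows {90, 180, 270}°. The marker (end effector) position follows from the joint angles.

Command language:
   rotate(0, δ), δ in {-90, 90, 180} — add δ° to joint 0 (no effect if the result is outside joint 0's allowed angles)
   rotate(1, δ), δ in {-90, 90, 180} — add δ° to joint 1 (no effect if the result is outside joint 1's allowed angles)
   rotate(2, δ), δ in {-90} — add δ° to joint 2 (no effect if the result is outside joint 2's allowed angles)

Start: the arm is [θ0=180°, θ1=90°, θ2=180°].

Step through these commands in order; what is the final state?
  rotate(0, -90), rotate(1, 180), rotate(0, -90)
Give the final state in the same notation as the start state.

from: [θ0=180°, θ1=90°, θ2=180°]
1. rotate(0, -90) → [θ0=90°, θ1=90°, θ2=180°]
2. rotate(1, 180) → [θ0=90°, θ1=90°, θ2=180°]
3. rotate(0, -90) → [θ0=0°, θ1=90°, θ2=180°]

[θ0=0°, θ1=90°, θ2=180°]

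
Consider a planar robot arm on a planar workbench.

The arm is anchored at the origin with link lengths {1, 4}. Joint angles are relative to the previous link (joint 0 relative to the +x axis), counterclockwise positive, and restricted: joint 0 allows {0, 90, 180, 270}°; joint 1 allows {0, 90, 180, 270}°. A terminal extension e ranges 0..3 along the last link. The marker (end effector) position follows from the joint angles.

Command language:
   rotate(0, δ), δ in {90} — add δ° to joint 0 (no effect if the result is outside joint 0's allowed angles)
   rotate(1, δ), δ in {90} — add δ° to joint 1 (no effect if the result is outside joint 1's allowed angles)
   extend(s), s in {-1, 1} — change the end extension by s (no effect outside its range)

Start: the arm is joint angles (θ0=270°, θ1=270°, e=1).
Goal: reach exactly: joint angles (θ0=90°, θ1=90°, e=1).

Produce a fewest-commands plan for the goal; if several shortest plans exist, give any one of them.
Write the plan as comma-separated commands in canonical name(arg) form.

rotate(1, 90), rotate(1, 90), rotate(0, 90), rotate(0, 90)

initial: joint angles (θ0=270°, θ1=270°, e=1)
1. rotate(1, 90) → joint angles (θ0=270°, θ1=0°, e=1)
2. rotate(1, 90) → joint angles (θ0=270°, θ1=90°, e=1)
3. rotate(0, 90) → joint angles (θ0=0°, θ1=90°, e=1)
4. rotate(0, 90) → joint angles (θ0=90°, θ1=90°, e=1)
shorter routes all fall short; 4 is best.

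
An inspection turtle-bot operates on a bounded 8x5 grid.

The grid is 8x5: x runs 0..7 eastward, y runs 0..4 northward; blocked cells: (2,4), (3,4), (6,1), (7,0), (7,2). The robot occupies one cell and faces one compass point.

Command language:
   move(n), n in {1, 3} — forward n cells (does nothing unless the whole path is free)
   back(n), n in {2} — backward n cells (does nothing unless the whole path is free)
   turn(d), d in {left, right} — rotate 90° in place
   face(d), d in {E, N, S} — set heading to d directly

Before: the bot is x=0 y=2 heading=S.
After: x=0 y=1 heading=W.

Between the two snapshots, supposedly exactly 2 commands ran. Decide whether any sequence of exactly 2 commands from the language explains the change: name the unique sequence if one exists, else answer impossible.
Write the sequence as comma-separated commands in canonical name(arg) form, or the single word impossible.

key: order matters: swapping move(1) and turn(right) lands elsewhere
begin: x=0 y=2 heading=S
step 1 (move(1)): x=0 y=1 heading=S
step 2 (turn(right)): x=0 y=1 heading=W
no rival 2-sequence matches.

move(1), turn(right)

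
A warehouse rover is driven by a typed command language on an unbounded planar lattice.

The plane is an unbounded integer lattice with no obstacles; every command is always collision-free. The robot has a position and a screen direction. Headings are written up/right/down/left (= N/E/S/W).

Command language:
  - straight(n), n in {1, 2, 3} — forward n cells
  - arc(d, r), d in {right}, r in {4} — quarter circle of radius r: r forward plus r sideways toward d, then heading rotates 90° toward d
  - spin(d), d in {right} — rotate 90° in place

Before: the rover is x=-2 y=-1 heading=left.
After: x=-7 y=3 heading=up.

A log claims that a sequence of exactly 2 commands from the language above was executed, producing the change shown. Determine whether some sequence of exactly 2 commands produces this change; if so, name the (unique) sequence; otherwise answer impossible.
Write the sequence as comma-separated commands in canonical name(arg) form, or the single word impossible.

key: position moved to (-7,3) AND the heading swung to N — translation plus rotation needed
initial: x=-2 y=-1 heading=left
[1] after straight(1): x=-3 y=-1 heading=left
[2] after arc(right, 4): x=-7 y=3 heading=up
no rival 2-sequence matches.

straight(1), arc(right, 4)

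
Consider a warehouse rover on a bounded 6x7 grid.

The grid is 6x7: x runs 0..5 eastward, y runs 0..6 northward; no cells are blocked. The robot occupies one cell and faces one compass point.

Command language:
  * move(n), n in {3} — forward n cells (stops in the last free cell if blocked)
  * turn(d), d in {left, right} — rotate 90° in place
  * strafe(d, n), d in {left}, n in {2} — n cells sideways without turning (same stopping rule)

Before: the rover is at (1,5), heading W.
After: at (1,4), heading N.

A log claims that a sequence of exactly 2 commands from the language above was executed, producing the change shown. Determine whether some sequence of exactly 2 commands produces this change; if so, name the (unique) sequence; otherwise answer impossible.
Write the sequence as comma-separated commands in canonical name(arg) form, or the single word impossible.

impossible

checked all 2-command options: none fits.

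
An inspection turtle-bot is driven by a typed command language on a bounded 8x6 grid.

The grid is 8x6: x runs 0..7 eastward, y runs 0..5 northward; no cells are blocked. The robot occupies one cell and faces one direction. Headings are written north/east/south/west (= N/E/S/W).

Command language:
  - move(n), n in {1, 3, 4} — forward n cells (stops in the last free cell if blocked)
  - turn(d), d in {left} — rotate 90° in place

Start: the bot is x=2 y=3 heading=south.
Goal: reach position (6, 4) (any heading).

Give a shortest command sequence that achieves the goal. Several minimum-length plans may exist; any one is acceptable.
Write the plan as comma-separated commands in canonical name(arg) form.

turn(left), move(4), turn(left), move(1)

begin: x=2 y=3 heading=south
t=1 turn(left) ⇒ x=2 y=3 heading=east
t=2 move(4) ⇒ x=6 y=3 heading=east
t=3 turn(left) ⇒ x=6 y=3 heading=north
t=4 move(1) ⇒ x=6 y=4 heading=north
no 3-step plan works, so 4 is optimal.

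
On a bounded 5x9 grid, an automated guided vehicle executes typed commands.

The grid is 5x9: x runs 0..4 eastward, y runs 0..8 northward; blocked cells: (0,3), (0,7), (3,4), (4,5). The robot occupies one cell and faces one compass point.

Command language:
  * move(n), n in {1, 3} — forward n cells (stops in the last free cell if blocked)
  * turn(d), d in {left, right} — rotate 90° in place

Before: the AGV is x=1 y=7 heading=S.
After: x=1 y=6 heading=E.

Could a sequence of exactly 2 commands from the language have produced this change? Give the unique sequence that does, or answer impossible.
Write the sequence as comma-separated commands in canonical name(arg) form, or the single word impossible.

move(1), turn(left)

key: position moved to (1,6) AND the heading swung to E — translation plus rotation needed
start: x=1 y=7 heading=S
t=1 move(1) ⇒ x=1 y=6 heading=S
t=2 turn(left) ⇒ x=1 y=6 heading=E
all 16 alternatives checked — unique.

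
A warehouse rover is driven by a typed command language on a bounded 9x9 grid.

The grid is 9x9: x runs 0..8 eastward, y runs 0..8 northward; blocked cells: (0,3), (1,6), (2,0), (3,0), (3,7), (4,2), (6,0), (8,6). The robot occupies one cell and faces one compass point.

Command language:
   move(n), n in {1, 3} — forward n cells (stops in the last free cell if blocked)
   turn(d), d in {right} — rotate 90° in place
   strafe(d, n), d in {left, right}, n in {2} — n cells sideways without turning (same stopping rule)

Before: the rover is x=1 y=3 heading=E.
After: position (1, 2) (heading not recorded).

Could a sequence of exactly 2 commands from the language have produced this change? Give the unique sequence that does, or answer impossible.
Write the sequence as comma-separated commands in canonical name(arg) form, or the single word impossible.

key: running move(1) before turn(right) would end elsewhere — order is forced
start: x=1 y=3 heading=E
t=1 turn(right) ⇒ x=1 y=3 heading=S
t=2 move(1) ⇒ x=1 y=2 heading=S
no other 2-command option fits: unique.

turn(right), move(1)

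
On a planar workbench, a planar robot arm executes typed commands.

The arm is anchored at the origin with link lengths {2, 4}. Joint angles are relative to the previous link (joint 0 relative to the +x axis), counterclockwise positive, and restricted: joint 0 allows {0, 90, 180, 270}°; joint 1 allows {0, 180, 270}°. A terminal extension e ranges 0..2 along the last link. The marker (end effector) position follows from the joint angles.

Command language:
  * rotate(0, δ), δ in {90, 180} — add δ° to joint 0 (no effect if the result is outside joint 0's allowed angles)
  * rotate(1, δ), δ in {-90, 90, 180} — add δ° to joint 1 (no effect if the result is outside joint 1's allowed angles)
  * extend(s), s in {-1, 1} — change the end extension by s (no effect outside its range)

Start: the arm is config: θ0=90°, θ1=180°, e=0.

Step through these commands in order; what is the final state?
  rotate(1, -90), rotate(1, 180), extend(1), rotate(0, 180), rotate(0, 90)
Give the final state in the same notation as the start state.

config: θ0=0°, θ1=0°, e=1

from: config: θ0=90°, θ1=180°, e=0
[1] after rotate(1, -90): config: θ0=90°, θ1=180°, e=0
[2] after rotate(1, 180): config: θ0=90°, θ1=0°, e=0
[3] after extend(1): config: θ0=90°, θ1=0°, e=1
[4] after rotate(0, 180): config: θ0=270°, θ1=0°, e=1
[5] after rotate(0, 90): config: θ0=0°, θ1=0°, e=1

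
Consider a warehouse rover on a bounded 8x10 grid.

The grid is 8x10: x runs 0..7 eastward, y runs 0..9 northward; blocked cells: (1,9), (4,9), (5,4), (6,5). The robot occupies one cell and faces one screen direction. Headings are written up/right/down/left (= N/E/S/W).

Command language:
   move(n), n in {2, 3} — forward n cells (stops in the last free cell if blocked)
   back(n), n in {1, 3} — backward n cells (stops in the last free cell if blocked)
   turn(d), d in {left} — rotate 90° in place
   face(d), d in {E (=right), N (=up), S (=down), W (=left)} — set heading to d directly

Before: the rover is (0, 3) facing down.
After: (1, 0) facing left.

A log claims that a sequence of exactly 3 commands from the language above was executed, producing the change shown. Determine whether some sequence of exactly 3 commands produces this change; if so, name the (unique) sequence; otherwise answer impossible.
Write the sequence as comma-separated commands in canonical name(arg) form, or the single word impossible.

key: cell and facing (now W) both changed — the 3 commands mix motion and turning
begin: (0, 3) facing down
t=1 move(3) ⇒ (0, 0) facing down
t=2 face(W) ⇒ (0, 0) facing left
t=3 back(1) ⇒ (1, 0) facing left
all 729 alternatives checked — unique.

move(3), face(W), back(1)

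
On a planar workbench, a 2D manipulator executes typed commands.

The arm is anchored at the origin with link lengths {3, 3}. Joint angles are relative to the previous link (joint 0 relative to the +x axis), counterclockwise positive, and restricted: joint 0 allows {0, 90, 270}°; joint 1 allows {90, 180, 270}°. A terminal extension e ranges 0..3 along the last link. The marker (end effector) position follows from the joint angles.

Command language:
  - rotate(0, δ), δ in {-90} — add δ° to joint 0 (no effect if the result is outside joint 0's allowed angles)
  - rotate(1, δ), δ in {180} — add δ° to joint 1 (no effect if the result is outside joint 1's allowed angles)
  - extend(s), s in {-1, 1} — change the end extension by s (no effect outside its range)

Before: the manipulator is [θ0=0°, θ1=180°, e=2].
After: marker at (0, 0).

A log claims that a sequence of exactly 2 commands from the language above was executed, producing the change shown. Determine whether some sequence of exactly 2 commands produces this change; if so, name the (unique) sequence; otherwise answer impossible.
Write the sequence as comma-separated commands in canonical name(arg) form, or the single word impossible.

extend(-1), extend(-1)

from: [θ0=0°, θ1=180°, e=2]
[1] after extend(-1): [θ0=0°, θ1=180°, e=1]
[2] after extend(-1): [θ0=0°, θ1=180°, e=0]
no other 2-command option fits: unique.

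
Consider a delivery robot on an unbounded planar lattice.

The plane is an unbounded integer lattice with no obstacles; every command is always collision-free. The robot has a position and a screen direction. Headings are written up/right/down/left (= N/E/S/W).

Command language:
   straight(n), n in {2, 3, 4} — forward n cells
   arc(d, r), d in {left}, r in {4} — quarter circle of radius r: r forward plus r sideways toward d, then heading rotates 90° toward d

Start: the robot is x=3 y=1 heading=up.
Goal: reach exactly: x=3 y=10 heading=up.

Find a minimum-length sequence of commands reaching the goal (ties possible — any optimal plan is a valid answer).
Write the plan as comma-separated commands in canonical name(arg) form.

straight(4), straight(2), straight(3)

start: x=3 y=1 heading=up
t=1 straight(4) ⇒ x=3 y=5 heading=up
t=2 straight(2) ⇒ x=3 y=7 heading=up
t=3 straight(3) ⇒ x=3 y=10 heading=up
minimal: 3 command(s), checked below 3.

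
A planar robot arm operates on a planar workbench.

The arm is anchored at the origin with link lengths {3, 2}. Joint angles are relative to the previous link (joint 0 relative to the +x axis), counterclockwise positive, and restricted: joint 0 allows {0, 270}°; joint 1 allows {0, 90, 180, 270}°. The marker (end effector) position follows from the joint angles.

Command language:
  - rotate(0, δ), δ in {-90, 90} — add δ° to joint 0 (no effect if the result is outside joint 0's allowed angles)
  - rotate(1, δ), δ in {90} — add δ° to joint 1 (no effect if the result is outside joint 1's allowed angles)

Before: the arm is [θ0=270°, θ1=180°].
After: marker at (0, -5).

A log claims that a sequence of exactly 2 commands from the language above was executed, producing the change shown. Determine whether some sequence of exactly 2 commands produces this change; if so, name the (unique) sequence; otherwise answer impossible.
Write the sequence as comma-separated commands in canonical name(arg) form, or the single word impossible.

rotate(1, 90), rotate(1, 90)

begin: [θ0=270°, θ1=180°]
1. rotate(1, 90) → [θ0=270°, θ1=270°]
2. rotate(1, 90) → [θ0=270°, θ1=0°]
no rival 2-sequence matches.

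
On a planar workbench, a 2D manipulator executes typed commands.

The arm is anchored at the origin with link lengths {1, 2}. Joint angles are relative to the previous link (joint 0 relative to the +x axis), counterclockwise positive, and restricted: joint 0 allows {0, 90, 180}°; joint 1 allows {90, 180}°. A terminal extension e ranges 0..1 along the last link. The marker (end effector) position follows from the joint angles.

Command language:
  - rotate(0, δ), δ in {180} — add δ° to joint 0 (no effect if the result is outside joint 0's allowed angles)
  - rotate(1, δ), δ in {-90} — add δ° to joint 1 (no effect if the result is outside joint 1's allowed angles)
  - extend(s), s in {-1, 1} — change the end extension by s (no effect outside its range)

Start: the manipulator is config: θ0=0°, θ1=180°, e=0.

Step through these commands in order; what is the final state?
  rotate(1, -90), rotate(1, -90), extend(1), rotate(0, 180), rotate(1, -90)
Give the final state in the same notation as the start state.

from: config: θ0=0°, θ1=180°, e=0
step 1 (rotate(1, -90)): config: θ0=0°, θ1=90°, e=0
step 2 (rotate(1, -90)): config: θ0=0°, θ1=90°, e=0
step 3 (extend(1)): config: θ0=0°, θ1=90°, e=1
step 4 (rotate(0, 180)): config: θ0=180°, θ1=90°, e=1
step 5 (rotate(1, -90)): config: θ0=180°, θ1=90°, e=1

config: θ0=180°, θ1=90°, e=1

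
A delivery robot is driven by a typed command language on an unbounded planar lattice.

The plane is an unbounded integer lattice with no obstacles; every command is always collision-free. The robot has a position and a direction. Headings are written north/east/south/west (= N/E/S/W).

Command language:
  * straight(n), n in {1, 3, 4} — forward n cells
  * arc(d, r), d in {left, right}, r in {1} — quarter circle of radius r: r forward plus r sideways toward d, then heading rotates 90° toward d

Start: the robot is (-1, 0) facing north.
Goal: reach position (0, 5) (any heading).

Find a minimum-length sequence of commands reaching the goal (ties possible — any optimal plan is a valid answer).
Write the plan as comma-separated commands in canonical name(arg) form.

begin: (-1, 0) facing north
[1] after straight(4): (-1, 4) facing north
[2] after arc(right, 1): (0, 5) facing east
minimal: 2 command(s), checked below 2.

straight(4), arc(right, 1)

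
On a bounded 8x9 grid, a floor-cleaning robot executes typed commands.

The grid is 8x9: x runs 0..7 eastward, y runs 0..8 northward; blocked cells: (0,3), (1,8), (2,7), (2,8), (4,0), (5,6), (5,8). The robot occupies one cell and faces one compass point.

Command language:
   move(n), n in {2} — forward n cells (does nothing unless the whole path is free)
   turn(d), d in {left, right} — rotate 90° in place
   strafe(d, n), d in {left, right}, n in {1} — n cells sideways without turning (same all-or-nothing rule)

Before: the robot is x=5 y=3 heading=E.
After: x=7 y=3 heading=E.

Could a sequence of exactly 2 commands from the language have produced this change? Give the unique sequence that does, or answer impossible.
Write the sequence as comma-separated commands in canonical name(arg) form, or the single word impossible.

move(2), move(2)

key: the second move(2) would leave the grid, so it does nothing
from: x=5 y=3 heading=E
1. move(2) → x=7 y=3 heading=E
2. move(2) → x=7 y=3 heading=E
all 25 alternatives checked — unique.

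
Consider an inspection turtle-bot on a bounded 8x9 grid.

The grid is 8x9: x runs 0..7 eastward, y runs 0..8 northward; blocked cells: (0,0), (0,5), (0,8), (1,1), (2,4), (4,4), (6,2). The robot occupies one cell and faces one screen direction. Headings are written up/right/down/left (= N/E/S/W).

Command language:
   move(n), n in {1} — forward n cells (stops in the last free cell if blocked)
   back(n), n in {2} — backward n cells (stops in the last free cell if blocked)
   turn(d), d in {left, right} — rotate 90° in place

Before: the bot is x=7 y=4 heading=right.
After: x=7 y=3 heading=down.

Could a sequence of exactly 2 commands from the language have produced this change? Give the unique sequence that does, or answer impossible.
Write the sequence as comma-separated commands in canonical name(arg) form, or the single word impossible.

key: running move(1) before turn(right) would end elsewhere — order is forced
from: x=7 y=4 heading=right
1. turn(right) → x=7 y=4 heading=down
2. move(1) → x=7 y=3 heading=down
no other 2-command option fits: unique.

turn(right), move(1)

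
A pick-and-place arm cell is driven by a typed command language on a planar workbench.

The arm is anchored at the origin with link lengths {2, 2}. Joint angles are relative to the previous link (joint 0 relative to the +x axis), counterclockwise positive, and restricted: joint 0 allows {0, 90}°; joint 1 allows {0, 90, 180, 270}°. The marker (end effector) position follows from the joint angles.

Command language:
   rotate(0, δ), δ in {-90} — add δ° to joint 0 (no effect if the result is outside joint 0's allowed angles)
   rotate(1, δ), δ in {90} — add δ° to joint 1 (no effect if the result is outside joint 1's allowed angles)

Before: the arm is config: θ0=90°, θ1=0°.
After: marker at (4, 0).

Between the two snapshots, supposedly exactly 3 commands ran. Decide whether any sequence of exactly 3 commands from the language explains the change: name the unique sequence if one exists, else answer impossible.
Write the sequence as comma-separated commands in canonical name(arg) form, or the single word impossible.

rotate(0, -90), rotate(0, -90), rotate(0, -90)

t0: config: θ0=90°, θ1=0°
t=1 rotate(0, -90) ⇒ config: θ0=0°, θ1=0°
t=2 rotate(0, -90) ⇒ config: θ0=0°, θ1=0°
t=3 rotate(0, -90) ⇒ config: θ0=0°, θ1=0°
uniquely the one of 8 3-step routes that fits.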